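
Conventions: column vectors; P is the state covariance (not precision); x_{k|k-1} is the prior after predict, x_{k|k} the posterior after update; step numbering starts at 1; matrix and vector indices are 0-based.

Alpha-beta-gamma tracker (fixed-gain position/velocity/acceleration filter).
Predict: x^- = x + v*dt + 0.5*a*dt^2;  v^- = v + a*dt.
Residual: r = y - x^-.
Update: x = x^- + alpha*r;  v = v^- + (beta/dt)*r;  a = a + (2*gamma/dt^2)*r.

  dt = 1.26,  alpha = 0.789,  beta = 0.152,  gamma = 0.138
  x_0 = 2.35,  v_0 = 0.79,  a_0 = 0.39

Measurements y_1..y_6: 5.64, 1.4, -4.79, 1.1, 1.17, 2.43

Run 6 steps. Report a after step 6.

step 1: x_pred=3.6550  r=1.9850  x^+=5.2212  v^+=1.5209  a^+=0.7351
step 2: x_pred=7.7210  r=-6.3210  x^+=2.7337  v^+=1.6845  a^+=-0.3638
step 3: x_pred=4.5675  r=-9.3575  x^+=-2.8156  v^+=0.0973  a^+=-1.9906
step 4: x_pred=-4.2730  r=5.3730  x^+=-0.0337  v^+=-1.7626  a^+=-1.0565
step 5: x_pred=-3.0932  r=4.2632  x^+=0.2705  v^+=-2.5795  a^+=-0.3153
step 6: x_pred=-3.2300  r=5.6600  x^+=1.2357  v^+=-2.2940  a^+=0.6686

a_post = 0.6686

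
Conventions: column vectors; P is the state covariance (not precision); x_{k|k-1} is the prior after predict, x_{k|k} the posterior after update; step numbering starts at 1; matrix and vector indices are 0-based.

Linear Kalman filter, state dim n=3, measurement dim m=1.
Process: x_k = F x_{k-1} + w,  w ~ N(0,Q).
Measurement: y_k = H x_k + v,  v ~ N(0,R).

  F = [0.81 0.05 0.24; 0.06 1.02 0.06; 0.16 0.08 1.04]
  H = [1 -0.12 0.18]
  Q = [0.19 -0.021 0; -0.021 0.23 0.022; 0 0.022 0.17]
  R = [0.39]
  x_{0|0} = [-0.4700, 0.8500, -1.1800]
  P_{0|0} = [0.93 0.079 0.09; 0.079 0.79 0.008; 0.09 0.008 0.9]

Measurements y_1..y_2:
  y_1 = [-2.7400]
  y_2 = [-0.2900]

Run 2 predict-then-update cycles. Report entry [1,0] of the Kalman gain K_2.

step 1: x^-=[-0.6214, 0.7680, -1.2344]  P^-=[0.8956 0.1506 0.4339; 0.1506 1.0698 0.1798; 0.4339 0.1798 1.2056]  S=[1.4523]  K=[0.6580; 0.0376; 0.4333]  nu=[-1.8042]  x^+=[-1.8086, 0.7002, -2.0162]  P^+=[0.2668 0.1147 0.0198; 0.1147 1.0677 0.1562; 0.0198 0.1562 0.9329]
step 2: x^-=[-1.9138, 0.4847, -2.3303]  P^-=[0.4422 0.1949 0.3086; 0.1949 1.3785 0.3570; 0.3086 0.3570 1.2282]  S=[0.9407]  K=[0.5042; 0.0996; 0.5175]  nu=[2.1014]  x^+=[-0.8542, 0.6941, -1.2427]  P^+=[0.2030 0.1476 0.0631; 0.1476 1.3692 0.3085; 0.0631 0.3085 0.9762]

K[1,0] = 0.0996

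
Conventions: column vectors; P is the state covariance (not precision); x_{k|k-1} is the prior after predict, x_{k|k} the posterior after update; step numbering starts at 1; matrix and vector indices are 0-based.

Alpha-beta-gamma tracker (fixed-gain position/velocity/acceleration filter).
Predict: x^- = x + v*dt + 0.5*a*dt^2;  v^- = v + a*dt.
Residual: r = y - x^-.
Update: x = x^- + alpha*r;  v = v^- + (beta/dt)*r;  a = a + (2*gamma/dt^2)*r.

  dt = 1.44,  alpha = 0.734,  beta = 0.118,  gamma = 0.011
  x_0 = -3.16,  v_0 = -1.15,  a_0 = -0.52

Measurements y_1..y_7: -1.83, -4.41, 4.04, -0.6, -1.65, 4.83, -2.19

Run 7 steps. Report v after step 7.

step 1: x_pred=-5.3551  r=3.5251  x^+=-2.7677  v^+=-1.6099  a^+=-0.4826
step 2: x_pred=-5.5864  r=1.1764  x^+=-4.7229  v^+=-2.2085  a^+=-0.4701
step 3: x_pred=-8.3905  r=12.4305  x^+=0.7335  v^+=-1.8668  a^+=-0.3382
step 4: x_pred=-2.3055  r=1.7055  x^+=-1.0537  v^+=-2.2141  a^+=-0.3201
step 5: x_pred=-4.5739  r=2.9239  x^+=-2.4278  v^+=-2.4356  a^+=-0.2891
step 6: x_pred=-6.2347  r=11.0647  x^+=1.8868  v^+=-1.9452  a^+=-0.1717
step 7: x_pred=-1.0923  r=-1.0977  x^+=-1.8980  v^+=-2.2824  a^+=-0.1834

v_post = -2.2824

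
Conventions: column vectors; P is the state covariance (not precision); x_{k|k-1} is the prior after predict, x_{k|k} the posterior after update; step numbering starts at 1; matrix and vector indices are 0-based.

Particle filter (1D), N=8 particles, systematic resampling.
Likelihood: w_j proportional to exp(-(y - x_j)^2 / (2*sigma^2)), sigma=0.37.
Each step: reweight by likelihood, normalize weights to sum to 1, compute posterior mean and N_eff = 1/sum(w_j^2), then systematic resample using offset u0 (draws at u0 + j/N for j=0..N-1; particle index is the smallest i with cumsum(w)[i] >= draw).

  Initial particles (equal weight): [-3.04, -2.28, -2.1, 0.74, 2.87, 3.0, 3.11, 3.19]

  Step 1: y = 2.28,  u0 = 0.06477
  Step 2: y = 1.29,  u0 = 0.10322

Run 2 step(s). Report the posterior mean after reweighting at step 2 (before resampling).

step 1: w=[0.0000, 0.0000, 0.0000, 0.0003, 0.5003, 0.2686, 0.1441, 0.0867]  mean=2.9666  Neff=2.8511  idx=[4, 4, 4, 4, 5, 5, 6, 7]
step 2: w=[0.2229, 0.2229, 0.2229, 0.2229, 0.0467, 0.0467, 0.0113, 0.0038]  mean=2.8861  Neff=4.9222  idx=[0, 1, 1, 2, 2, 3, 3, 5]

post_mean = 2.8861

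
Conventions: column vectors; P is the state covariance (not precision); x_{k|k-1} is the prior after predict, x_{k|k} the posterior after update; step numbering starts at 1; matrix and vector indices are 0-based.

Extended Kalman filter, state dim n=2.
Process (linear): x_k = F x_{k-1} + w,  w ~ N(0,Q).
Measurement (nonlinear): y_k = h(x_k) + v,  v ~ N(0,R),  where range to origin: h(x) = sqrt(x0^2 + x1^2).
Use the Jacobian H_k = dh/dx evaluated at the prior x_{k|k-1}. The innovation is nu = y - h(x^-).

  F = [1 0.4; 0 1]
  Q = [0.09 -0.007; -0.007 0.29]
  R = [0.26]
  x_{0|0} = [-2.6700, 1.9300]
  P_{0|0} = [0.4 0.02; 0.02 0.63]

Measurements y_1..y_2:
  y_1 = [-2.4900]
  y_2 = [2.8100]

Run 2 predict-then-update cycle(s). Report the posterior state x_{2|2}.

x_post = [-1.5983, -2.0942]

step 1: x^-=[-1.8980, 1.9300]  P^-=[0.6068 0.2650; 0.2650 0.9200]  H_jac=[-0.7012 0.7130]  S=[0.7611]  K=[-0.3108; 0.6178]  nu=[-5.1969]  x^+=[-0.2829, -1.2804]  P^+=[0.5333 0.4111; 0.4111 0.6296]
step 2: x^-=[-0.7950, -1.2804]  P^-=[1.0529 0.6559; 0.6559 0.9196]  H_jac=[-0.5275 -0.8496]  S=[1.8046]  K=[-0.6166; -0.6247]  nu=[1.3029]  x^+=[-1.5983, -2.0942]  P^+=[0.3669 -0.0391; -0.0391 0.2154]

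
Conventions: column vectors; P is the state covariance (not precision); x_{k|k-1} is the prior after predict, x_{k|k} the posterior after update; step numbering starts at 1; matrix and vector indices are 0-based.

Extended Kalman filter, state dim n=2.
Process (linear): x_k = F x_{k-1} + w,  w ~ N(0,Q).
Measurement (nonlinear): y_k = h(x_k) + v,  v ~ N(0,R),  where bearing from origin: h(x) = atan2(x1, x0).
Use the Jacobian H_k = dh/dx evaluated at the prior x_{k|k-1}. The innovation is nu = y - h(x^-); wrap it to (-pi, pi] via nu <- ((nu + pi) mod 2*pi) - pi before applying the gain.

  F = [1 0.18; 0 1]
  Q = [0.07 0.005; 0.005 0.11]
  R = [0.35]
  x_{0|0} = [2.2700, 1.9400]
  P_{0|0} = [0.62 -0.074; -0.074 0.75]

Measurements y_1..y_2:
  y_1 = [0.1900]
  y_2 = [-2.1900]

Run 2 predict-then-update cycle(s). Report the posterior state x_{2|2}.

x_post = [3.3657, 0.5098]

step 1: x^-=[2.6192, 1.9400]  P^-=[0.6877 0.0660; 0.0660 0.8600]  H_jac=[-0.1826 0.2465]  S=[0.4193]  K=[-0.2607; 0.4770]  nu=[-0.4475]  x^+=[2.7359, 1.7266]  P^+=[0.6592 0.1181; 0.1181 0.7646]
step 2: x^-=[3.0466, 1.7266]  P^-=[0.7965 0.2608; 0.2608 0.8746]  H_jac=[-0.1408 0.2484]  S=[0.4015]  K=[-0.1179; 0.4497]  nu=[-2.7056]  x^+=[3.3657, 0.5098]  P^+=[0.7909 0.2821; 0.2821 0.7934]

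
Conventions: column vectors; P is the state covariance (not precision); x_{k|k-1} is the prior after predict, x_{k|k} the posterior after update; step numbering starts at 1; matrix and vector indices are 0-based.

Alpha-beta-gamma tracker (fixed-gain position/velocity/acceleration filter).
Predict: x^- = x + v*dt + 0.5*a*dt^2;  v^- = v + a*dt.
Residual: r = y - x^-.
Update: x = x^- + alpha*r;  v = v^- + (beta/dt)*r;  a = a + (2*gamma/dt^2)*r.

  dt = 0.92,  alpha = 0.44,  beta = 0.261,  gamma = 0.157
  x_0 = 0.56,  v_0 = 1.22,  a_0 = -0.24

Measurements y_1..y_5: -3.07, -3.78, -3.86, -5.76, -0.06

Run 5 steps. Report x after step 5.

step 1: x_pred=1.5808  r=-4.6508  x^+=-0.4655  v^+=-0.3202  a^+=-1.9654
step 2: x_pred=-1.5919  r=-2.1881  x^+=-2.5547  v^+=-2.7491  a^+=-2.7771
step 3: x_pred=-6.2591  r=2.3991  x^+=-5.2035  v^+=-4.6235  a^+=-1.8871
step 4: x_pred=-10.2557  r=4.4957  x^+=-8.2776  v^+=-5.0842  a^+=-0.2193
step 5: x_pred=-13.0478  r=12.9878  x^+=-7.3332  v^+=-1.6013  a^+=4.5990

x_post = -7.3332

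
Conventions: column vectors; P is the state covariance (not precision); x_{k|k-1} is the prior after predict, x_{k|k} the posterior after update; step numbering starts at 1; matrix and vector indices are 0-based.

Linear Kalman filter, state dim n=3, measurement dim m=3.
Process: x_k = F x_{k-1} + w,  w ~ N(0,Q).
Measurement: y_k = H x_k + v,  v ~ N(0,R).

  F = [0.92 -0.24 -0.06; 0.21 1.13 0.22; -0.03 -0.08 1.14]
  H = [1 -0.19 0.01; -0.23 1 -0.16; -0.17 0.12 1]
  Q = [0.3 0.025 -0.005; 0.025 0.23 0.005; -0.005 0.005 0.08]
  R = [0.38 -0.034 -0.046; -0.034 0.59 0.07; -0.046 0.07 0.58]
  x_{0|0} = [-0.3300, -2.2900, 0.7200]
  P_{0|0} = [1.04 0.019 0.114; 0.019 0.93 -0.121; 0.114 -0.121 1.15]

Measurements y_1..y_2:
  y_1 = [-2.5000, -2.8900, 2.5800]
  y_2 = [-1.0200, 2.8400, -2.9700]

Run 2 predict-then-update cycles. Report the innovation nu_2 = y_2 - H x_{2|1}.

innov = [-0.1220, 6.0728, -5.5289]

step 1: x^-=[0.2028, -2.4986, 1.0139]  P^-=[1.2135 0.0136 0.0565; 0.0136 1.4784 0.0746; 0.0565 0.0746 1.5958]  S=[1.6427 -0.5886 -0.2256; -0.5886 2.1475 0.0986; -0.2256 0.0986 2.2303]  K=[0.7680 0.0823 0.0076; 0.1030 0.7055 0.0912; 0.1014 -0.0959 0.7297]  nu=[-3.1877, -0.1825, 1.9004]  x^+=[-2.2459, -2.7824, 2.0951]  P^+=[0.3068 0.0960 0.0155; 0.0960 0.4508 0.0598; 0.0155 0.0598 0.4073]
step 2: x^-=[-1.5241, -3.1548, 2.6783]  P^-=[0.5447 0.0473 -0.0388; 0.0473 0.9155 0.1392; -0.0388 0.1392 0.6010]  S=[0.9385 -0.2729 -0.2113; -0.2729 1.4806 0.2400; -0.2113 0.2400 1.2546]  K=[0.5853 0.0616 -0.0134; 0.0588 0.5924 0.0886; 0.0404 -0.0405 0.5122]  nu=[-0.1220, 6.0728, -5.5289]  x^+=[-1.1471, -0.0543, -0.4043]  P^+=[0.2341 0.0695 0.0010; 0.0695 0.3788 0.0565; 0.0010 0.0565 0.2858]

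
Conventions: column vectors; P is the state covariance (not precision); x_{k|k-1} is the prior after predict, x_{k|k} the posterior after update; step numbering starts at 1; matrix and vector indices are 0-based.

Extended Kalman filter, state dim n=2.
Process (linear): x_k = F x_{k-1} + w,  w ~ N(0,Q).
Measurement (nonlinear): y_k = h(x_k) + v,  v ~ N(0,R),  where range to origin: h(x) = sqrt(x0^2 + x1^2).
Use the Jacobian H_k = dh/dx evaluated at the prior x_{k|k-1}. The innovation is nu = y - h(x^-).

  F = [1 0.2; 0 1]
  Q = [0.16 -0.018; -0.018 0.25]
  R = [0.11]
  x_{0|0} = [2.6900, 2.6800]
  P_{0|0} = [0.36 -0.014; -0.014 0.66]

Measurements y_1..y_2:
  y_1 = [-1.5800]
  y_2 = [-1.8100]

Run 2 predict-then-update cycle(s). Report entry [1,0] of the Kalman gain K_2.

step 1: x^-=[3.2260, 2.6800]  P^-=[0.5408 0.1000; 0.1000 0.9100]  H_jac=[0.7692 0.6390]  S=[0.8999]  K=[0.5333; 0.7317]  nu=[-5.7740]  x^+=[0.1468, -1.5448]  P^+=[0.2849 -0.2511; -0.2511 0.4282]
step 2: x^-=[-0.1621, -1.5448]  P^-=[0.3616 -0.1835; -0.1835 0.6782]  H_jac=[-0.1044 -0.9945]  S=[0.7467]  K=[0.1938; -0.8777]  nu=[-3.3632]  x^+=[-0.8140, 1.4072]  P^+=[0.3335 -0.0564; -0.0564 0.1030]

K[1,0] = -0.8777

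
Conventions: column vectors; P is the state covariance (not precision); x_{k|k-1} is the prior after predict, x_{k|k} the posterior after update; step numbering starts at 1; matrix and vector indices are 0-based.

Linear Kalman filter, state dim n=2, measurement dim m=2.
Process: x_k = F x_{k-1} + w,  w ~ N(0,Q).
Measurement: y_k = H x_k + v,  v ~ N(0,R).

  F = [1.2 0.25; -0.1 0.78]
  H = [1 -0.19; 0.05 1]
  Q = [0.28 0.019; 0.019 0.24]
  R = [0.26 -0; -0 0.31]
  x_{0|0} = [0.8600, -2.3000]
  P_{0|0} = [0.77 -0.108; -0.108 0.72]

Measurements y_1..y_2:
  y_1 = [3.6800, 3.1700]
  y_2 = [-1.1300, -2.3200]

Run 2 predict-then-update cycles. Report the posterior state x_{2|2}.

x_post = [0.2887, -0.8904]

step 1: x^-=[0.4570, -1.8800]  P^-=[1.3690 -0.0314; -0.0314 0.7026]  S=[1.6663 -0.0961; -0.0961 1.0129]  K=[0.8318 0.1155; -0.0593 0.6865]  nu=[2.8658, 5.0271]  x^+=[3.4217, 1.4010]  P^+=[0.2210 0.0248; 0.0248 0.2116]
step 2: x^-=[4.4563, 0.7506]  P^-=[0.6263 0.0563; 0.0563 0.3671]  S=[0.8782 0.0173; 0.0173 0.6843]  K=[0.6988 0.1103; -0.0260 0.5412]  nu=[-5.4437, -3.2934]  x^+=[0.2887, -0.8904]  P^+=[0.1864 0.0249; 0.0249 0.1665]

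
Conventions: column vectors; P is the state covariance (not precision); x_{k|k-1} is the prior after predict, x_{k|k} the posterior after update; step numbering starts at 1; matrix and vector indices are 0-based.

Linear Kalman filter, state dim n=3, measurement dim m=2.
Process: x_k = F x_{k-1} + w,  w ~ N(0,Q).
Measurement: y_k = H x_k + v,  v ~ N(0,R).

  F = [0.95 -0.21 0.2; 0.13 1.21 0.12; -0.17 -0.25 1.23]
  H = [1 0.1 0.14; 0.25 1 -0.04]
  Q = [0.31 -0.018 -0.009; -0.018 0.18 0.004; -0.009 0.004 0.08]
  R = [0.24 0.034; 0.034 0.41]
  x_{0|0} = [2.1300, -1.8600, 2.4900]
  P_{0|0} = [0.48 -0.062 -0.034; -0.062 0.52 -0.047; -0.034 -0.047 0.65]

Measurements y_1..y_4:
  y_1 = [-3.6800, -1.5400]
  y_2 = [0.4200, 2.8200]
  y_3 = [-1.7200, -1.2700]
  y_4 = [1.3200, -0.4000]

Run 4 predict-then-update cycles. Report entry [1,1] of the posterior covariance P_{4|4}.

step 1: x^-=[2.9121, -1.6749, 3.1656]  P^-=[0.8079 -0.1598 0.0891; -0.1598 0.9246 -0.1265; 0.0891 -0.1265 1.1476]  S=[1.0691 0.1406; 0.1406 1.3154]  K=[0.7592 -0.0518; -0.1709 0.6947; 0.2402 -0.1398]  nu=[-6.8678, -0.4665]  x^+=[-2.2779, -0.8254, 1.5813]  P^+=[0.1992 -0.0492 -0.0987; -0.0492 0.2920 0.0183; -0.0987 0.0183 1.0697]
step 2: x^-=[-1.6744, -1.1051, 2.5386]  P^-=[0.5260 -0.1069 0.1296; -0.1069 0.6131 0.0938; 0.1296 0.0938 1.7481]  S=[0.8239 0.1195; 0.1195 0.9952]  K=[0.6561 -0.0593; -0.1266 0.6006; 0.4656 0.0006]  nu=[1.8495, 4.4452]  x^+=[-0.7247, 1.3307, 3.4026]  P^+=[0.1772 -0.0511 -0.1188; -0.0511 0.2591 0.1086; -0.1188 0.1086 1.5694]
step 3: x^-=[-0.2874, 1.9242, 3.9757]  P^-=[0.5102 -0.0747 0.2041; -0.0747 0.5966 0.3073; 0.2041 0.3073 2.4543]  S=[0.8551 0.1717; 0.1717 0.9764]  K=[0.6346 -0.0658; -0.0866 0.5946; 0.6458 0.1529]  nu=[-2.1816, -2.9634]  x^+=[-1.4768, 0.3514, 2.1139]  P^+=[0.1760 -0.0552 -0.1458; -0.0552 0.2627 0.2027; -0.1458 0.2027 2.0410]
step 4: x^-=[-1.0540, 0.4868, 2.7633]  P^-=[0.5117 -0.0525 0.2617; -0.0525 0.6340 0.5103; 0.2617 0.5103 3.1209]  S=[0.8962 0.2221; 0.2221 1.0087]  K=[0.6240 -0.0730; -0.0589 0.6083; 0.7675 0.2780]  nu=[1.9384, -0.5128]  x^+=[0.1931, 0.0608, 4.1085]  P^+=[0.1775 -0.0600 -0.1732; -0.0600 0.2736 0.2802; -0.1732 0.2802 2.4202]

P_post[1,1] = 0.2736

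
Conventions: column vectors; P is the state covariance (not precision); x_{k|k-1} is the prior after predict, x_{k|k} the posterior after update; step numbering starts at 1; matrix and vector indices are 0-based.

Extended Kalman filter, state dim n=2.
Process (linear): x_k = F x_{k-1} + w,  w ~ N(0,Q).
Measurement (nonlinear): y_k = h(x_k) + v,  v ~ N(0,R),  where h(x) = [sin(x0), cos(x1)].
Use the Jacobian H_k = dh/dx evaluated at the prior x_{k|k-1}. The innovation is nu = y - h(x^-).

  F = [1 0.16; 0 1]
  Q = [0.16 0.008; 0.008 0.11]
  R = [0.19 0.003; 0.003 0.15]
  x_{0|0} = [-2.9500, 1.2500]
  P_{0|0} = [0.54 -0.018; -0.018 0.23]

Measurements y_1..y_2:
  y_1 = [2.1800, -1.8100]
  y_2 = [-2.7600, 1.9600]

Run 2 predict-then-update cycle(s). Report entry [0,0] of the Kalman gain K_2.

K[0,0] = -0.4623

step 1: x^-=[-2.7500, 1.2500]  P^-=[0.7001 0.0268; 0.0268 0.3400]  H_jac=[-0.9243 0.0000; 0.0000 -0.9490]  S=[0.7881 0.0265; 0.0265 0.4562]  K=[-0.8208 -0.0081; -0.0077 -0.7068]  nu=[2.5617, -2.1253]  x^+=[-4.8355, 2.7326]  P^+=[0.1688 0.0039; 0.0039 0.1117]
step 2: x^-=[-4.3983, 2.7326]  P^-=[0.3329 0.0297; 0.0297 0.2217]  H_jac=[-0.3090 0.0000; 0.0000 -0.3977]  S=[0.2218 0.0067; 0.0067 0.1851]  K=[-0.4623 -0.0473; -0.0272 -0.4755]  nu=[-3.7111, 2.8775]  x^+=[-2.8188, 1.4652]  P^+=[0.2848 0.0213; 0.0213 0.1796]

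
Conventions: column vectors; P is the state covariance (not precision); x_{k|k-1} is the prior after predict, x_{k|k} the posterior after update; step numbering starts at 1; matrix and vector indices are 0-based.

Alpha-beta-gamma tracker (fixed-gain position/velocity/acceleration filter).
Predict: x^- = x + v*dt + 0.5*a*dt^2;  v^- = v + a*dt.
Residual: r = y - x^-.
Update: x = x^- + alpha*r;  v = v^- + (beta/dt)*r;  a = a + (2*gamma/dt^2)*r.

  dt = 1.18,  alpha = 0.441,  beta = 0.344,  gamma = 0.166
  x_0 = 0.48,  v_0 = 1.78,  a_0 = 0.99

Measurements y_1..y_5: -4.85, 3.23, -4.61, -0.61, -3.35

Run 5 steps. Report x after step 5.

step 1: x_pred=3.2696  r=-8.1196  x^+=-0.3111  v^+=0.5811  a^+=-0.9460
step 2: x_pred=-0.2840  r=3.5140  x^+=1.2657  v^+=0.4892  a^+=-0.1081
step 3: x_pred=1.7677  r=-6.3777  x^+=-1.0449  v^+=-1.4976  a^+=-1.6288
step 4: x_pred=-3.9461  r=3.3361  x^+=-2.4749  v^+=-2.4471  a^+=-0.8334
step 5: x_pred=-5.9426  r=2.5926  x^+=-4.7993  v^+=-2.6747  a^+=-0.2152

x_post = -4.7993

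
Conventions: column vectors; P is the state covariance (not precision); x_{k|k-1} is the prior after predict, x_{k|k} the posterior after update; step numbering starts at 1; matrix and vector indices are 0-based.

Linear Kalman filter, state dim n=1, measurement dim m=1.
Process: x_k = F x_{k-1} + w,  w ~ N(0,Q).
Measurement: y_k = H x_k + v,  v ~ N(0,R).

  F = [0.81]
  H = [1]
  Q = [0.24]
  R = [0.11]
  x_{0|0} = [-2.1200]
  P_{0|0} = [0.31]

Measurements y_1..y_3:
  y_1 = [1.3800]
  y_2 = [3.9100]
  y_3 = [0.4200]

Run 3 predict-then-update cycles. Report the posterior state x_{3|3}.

x_post = [0.9740]

step 1: x^-=[-1.7172]  P^-=[0.4434]  S=[0.5534]  K=[0.8012]  nu=[3.0972]  x^+=[0.7644]  P^+=[0.0881]
step 2: x^-=[0.6191]  P^-=[0.2978]  S=[0.4078]  K=[0.7303]  nu=[3.2909]  x^+=[3.0224]  P^+=[0.0803]
step 3: x^-=[2.4481]  P^-=[0.2927]  S=[0.4027]  K=[0.7268]  nu=[-2.0281]  x^+=[0.9740]  P^+=[0.0800]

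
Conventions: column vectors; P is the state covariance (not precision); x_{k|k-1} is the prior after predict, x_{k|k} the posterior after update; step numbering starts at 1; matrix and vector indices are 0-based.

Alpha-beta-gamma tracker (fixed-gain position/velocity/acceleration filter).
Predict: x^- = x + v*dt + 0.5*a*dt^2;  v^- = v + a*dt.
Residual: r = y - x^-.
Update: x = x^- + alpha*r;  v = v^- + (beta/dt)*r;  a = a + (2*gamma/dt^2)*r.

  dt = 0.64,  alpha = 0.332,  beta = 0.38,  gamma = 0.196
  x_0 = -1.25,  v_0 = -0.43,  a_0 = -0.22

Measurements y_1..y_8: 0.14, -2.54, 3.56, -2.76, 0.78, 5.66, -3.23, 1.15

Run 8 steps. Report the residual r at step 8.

step 1: x_pred=-1.5703  r=1.7103  x^+=-1.0025  v^+=0.4447  a^+=1.4168
step 2: x_pred=-0.4277  r=-2.1123  x^+=-1.1290  v^+=0.0972  a^+=-0.6048
step 3: x_pred=-1.1906  r=4.7506  x^+=0.3866  v^+=2.5309  a^+=3.9417
step 4: x_pred=2.8136  r=-5.5736  x^+=0.9632  v^+=1.7442  a^+=-1.3924
step 5: x_pred=1.7943  r=-1.0143  x^+=1.4576  v^+=0.2509  a^+=-2.3631
step 6: x_pred=1.1342  r=4.5258  x^+=2.6367  v^+=1.4257  a^+=1.9683
step 7: x_pred=3.9523  r=-7.1823  x^+=1.5678  v^+=-1.5791  a^+=-4.9054
step 8: x_pred=-0.4475  r=1.5975  x^+=0.0829  v^+=-3.7701  a^+=-3.3766

resid = 1.5975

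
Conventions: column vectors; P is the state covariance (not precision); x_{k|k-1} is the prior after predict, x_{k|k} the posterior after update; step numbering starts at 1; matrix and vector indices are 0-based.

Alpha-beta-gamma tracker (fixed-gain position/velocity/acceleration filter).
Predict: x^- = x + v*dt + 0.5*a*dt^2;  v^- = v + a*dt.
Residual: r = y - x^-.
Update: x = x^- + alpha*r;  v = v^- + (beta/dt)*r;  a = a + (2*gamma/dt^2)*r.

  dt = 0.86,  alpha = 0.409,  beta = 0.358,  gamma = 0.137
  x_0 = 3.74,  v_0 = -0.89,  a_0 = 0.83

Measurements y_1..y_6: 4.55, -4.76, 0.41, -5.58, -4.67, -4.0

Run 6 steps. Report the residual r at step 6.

step 1: x_pred=3.2815  r=1.2685  x^+=3.8003  v^+=0.3518  a^+=1.2999
step 2: x_pred=4.5836  r=-9.3436  x^+=0.7621  v^+=-2.4198  a^+=-2.1616
step 3: x_pred=-2.1183  r=2.5283  x^+=-1.0842  v^+=-3.2263  a^+=-1.2250
step 4: x_pred=-4.3118  r=-1.2682  x^+=-4.8305  v^+=-4.8077  a^+=-1.6948
step 5: x_pred=-9.5918  r=4.9218  x^+=-7.5788  v^+=-4.2163  a^+=0.1286
step 6: x_pred=-11.1573  r=7.1573  x^+=-8.2299  v^+=-1.1263  a^+=2.7802

resid = 7.1573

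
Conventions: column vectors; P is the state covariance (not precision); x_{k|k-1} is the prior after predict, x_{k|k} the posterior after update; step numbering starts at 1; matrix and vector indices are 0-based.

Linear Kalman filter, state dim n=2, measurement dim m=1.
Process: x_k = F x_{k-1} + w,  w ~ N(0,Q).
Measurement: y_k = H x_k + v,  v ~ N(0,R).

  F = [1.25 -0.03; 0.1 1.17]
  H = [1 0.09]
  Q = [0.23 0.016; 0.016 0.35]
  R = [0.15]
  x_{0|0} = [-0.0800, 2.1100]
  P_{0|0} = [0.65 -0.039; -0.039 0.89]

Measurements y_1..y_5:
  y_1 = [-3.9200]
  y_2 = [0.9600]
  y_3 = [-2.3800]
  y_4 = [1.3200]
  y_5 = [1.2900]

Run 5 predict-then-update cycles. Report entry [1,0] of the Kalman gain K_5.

K[1,0] = -0.3745

step 1: x^-=[-0.1633, 2.4607]  P^-=[1.2494 0.0091; 0.0091 1.5657]  S=[1.4137]  K=[0.8843; 0.1061]  nu=[-3.9782]  x^+=[-3.6814, 2.0386]  P^+=[0.1438 -0.1236; -0.1236 1.5498]
step 2: x^-=[-4.6629, 2.0170]  P^-=[0.4653 -0.2008; -0.2008 2.4440]  S=[0.5990]  K=[0.7467; 0.0320]  nu=[5.4413]  x^+=[-0.5999, 2.1914]  P^+=[0.1314 -0.2151; -0.2151 2.4434]
step 3: x^-=[-0.8156, 2.5039]  P^-=[0.4536 -0.3673; -0.3673 3.6458]  S=[0.5670]  K=[0.7417; -0.0691]  nu=[-1.7897]  x^+=[-2.1430, 2.6275]  P^+=[0.1417 -0.3382; -0.3382 3.6430]
step 4: x^-=[-2.7576, 2.8599]  P^-=[0.4800 -0.5878; -0.5878 5.2592]  S=[0.5668]  K=[0.7535; -0.2020]  nu=[3.8202]  x^+=[0.1211, 2.0884]  P^+=[0.1582 -0.5015; -0.5015 5.2361]
step 5: x^-=[0.0887, 2.4555]  P^-=[0.5195 -0.8800; -0.8800 7.4019]  S=[0.5710]  K=[0.7710; -0.3745]  nu=[0.9803]  x^+=[0.8445, 2.0884]  P^+=[0.1800 -0.7151; -0.7151 7.3219]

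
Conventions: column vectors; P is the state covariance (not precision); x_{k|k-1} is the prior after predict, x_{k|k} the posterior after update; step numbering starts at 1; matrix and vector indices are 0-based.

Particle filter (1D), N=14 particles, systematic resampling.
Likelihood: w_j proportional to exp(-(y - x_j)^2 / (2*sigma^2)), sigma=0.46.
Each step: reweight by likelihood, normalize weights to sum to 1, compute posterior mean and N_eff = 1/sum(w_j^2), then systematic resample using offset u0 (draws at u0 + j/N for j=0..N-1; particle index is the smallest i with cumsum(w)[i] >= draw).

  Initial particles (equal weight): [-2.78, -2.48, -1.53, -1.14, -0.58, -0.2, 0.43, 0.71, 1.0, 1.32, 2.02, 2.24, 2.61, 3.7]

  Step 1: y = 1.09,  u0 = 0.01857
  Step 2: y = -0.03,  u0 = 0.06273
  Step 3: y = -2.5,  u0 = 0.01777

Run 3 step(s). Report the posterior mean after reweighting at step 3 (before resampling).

step 1: w=[0.0000, 0.0000, 0.0000, 0.0000, 0.0004, 0.0063, 0.1141, 0.2271, 0.3134, 0.2819, 0.0414, 0.0140, 0.0014, 0.0000]  mean=1.0129  Neff=4.0944  idx=[6, 6, 7, 7, 7, 8, 8, 8, 8, 9, 9, 9, 9, 10]
step 2: w=[0.2511, 0.2511, 0.1135, 0.1135, 0.1135, 0.0337, 0.0337, 0.0337, 0.0337, 0.0056, 0.0056, 0.0056, 0.0056, 0.0000]  mean=0.6222  Neff=5.9028  idx=[0, 0, 0, 1, 1, 1, 1, 2, 3, 3, 4, 5, 7, 11]
step 3: w=[0.1415, 0.1415, 0.1415, 0.1415, 0.1415, 0.1415, 0.1415, 0.0024, 0.0024, 0.0024, 0.0024, 0.0000, 0.0000, 0.0000]  mean=0.4328  Neff=7.1378  idx=[0, 0, 1, 1, 2, 2, 3, 3, 4, 4, 5, 5, 6, 6]

post_mean = 0.4328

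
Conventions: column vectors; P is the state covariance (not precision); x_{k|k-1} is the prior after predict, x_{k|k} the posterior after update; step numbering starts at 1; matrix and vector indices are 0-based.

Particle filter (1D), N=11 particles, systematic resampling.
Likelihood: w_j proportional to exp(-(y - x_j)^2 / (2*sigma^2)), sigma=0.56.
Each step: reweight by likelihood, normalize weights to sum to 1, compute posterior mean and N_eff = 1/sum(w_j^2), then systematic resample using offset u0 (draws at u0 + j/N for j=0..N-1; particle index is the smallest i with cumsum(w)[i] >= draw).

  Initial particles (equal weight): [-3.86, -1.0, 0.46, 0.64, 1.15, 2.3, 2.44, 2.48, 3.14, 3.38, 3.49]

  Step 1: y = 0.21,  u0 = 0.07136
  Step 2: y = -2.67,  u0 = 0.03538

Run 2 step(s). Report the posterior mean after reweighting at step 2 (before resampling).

post_mean = 0.4803

step 1: w=[0.0000, 0.0486, 0.4542, 0.3737, 0.1227, 0.0005, 0.0002, 0.0001, 0.0000, 0.0000, 0.0000]  mean=0.5424  Neff=2.7519  idx=[2, 2, 2, 2, 2, 3, 3, 3, 3, 4, 4]
step 2: w=[0.1776, 0.1776, 0.1776, 0.1776, 0.1776, 0.0280, 0.0280, 0.0280, 0.0280, 0.0001, 0.0001]  mean=0.4803  Neff=6.2183  idx=[0, 0, 1, 1, 2, 2, 3, 3, 4, 4, 7]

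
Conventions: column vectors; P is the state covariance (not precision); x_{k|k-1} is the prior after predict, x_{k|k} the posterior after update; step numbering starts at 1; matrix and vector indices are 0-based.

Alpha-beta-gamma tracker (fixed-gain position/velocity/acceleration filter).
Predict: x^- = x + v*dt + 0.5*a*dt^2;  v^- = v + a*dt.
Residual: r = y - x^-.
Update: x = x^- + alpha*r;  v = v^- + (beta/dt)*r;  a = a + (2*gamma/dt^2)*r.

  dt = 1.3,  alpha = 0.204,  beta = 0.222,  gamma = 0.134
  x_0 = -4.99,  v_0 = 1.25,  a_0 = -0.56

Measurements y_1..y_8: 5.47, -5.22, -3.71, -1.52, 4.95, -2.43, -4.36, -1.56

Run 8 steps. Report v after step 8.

step 1: x_pred=-3.8382  r=9.3082  x^+=-1.9393  v^+=2.1116  a^+=0.9161
step 2: x_pred=1.5798  r=-6.7998  x^+=0.1926  v^+=2.1413  a^+=-0.1622
step 3: x_pred=2.8392  r=-6.5492  x^+=1.5032  v^+=0.8120  a^+=-1.2008
step 4: x_pred=1.5441  r=-3.0641  x^+=0.9190  v^+=-1.2723  a^+=-1.6867
step 5: x_pred=-2.1602  r=7.1102  x^+=-0.7097  v^+=-2.2508  a^+=-0.5592
step 6: x_pred=-4.1083  r=1.6783  x^+=-3.7659  v^+=-2.6911  a^+=-0.2930
step 7: x_pred=-7.5119  r=3.1519  x^+=-6.8689  v^+=-2.5338  a^+=0.2068
step 8: x_pred=-9.9881  r=8.4281  x^+=-8.2688  v^+=-0.8257  a^+=1.5433

v_post = -0.8257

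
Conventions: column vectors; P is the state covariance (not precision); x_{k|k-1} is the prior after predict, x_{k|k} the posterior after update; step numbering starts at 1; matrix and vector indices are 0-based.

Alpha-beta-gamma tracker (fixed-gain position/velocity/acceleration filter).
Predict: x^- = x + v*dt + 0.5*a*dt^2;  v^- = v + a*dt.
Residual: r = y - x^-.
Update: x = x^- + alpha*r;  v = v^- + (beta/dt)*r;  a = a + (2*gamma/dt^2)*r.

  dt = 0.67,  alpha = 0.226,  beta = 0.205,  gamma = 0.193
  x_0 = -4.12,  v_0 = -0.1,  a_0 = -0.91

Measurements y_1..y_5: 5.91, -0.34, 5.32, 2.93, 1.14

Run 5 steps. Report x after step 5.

x_post = 14.3228

step 1: x_pred=-4.3912  r=10.3012  x^+=-2.0632  v^+=2.4422  a^+=7.9478
step 2: x_pred=1.3570  r=-1.6970  x^+=0.9735  v^+=7.2480  a^+=6.4886
step 3: x_pred=7.2860  r=-1.9660  x^+=6.8417  v^+=10.9938  a^+=4.7981
step 4: x_pred=15.2845  r=-12.3545  x^+=12.4924  v^+=10.4285  a^+=-5.8253
step 5: x_pred=18.1720  r=-17.0320  x^+=14.3228  v^+=1.3143  a^+=-20.4707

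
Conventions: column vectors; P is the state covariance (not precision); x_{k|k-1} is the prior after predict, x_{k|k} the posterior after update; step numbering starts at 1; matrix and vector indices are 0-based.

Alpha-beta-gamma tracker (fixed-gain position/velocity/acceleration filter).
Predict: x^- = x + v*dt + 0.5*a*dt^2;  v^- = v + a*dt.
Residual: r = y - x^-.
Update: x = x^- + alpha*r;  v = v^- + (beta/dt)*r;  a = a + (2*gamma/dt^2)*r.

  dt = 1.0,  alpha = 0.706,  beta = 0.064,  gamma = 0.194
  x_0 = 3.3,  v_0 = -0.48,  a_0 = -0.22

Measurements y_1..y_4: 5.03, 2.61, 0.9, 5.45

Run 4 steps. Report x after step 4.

x_post = 4.1838

step 1: x_pred=2.7100  r=2.3200  x^+=4.3479  v^+=-0.5515  a^+=0.6802
step 2: x_pred=4.1365  r=-1.5265  x^+=3.0588  v^+=0.0309  a^+=0.0879
step 3: x_pred=3.1337  r=-2.2337  x^+=1.5567  v^+=-0.0241  a^+=-0.7788
step 4: x_pred=1.1432  r=4.3068  x^+=4.1838  v^+=-0.5273  a^+=0.8923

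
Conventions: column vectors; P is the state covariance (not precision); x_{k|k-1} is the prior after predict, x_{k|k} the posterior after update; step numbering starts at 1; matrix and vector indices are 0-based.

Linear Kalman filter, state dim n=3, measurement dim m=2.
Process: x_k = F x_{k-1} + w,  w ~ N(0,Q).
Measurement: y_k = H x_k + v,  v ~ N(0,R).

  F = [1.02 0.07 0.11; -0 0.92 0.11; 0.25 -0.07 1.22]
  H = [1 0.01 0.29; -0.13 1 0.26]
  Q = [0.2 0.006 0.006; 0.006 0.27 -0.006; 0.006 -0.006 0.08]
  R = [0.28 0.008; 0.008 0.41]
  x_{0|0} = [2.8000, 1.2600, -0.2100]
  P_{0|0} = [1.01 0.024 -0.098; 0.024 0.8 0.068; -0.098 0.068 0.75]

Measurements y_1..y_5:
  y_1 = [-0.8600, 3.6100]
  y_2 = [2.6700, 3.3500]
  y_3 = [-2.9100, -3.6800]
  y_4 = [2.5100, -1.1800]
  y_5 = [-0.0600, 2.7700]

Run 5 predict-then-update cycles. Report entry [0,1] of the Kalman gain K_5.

step 1: x^-=[2.9211, 1.1361, 0.3556]  P^-=[1.2463 0.0855 0.2396; 0.0855 0.9700 0.1218; 0.2396 0.1218 1.1911]  S=[1.7680 0.1198; 0.1198 1.5064]  K=[0.7494 -0.0690; 0.0294 0.6552; 0.3153 0.2406]  nu=[-3.8956, 2.7612]  x^+=[-0.1888, 2.8305, -0.2082]  P^+=[0.2586 0.0561 -0.1721; 0.0561 0.3172 -0.1578; -0.1721 -0.1578 0.9099]
step 2: x^-=[-0.0173, 2.5812, -0.4993]  P^-=[0.4486 0.0536 -0.0417; 0.0536 0.5175 -0.0720; -0.0417 -0.0720 1.3721]  S=[0.8205 0.0815; 0.0815 0.9793]  K=[0.5387 -0.0607; -0.0038 0.5025; 0.4072 0.2624]  nu=[2.8063, 0.8964]  x^+=[1.4399, 3.0211, 0.8787]  P^+=[0.2122 0.0630 -0.2155; 0.0630 0.2705 -0.2165; -0.2155 -0.2165 1.1512]
step 3: x^-=[1.7768, 2.8760, 1.2205]  P^-=[0.3933 0.0487 -0.0811; 0.0487 0.4691 -0.1017; -0.0811 -0.1017 1.7113]  S=[0.7707 0.0915; 0.0915 0.9413]  K=[0.4891 -0.0725; -0.0242 0.4658; 0.4985 0.3274]  nu=[-5.0696, -6.6424]  x^+=[-0.2214, -0.0954, -3.4815]  P^+=[0.2105 0.0687 -0.2580; 0.0687 0.2664 -0.2565; -0.2580 -0.2565 1.3890]
step 4: x^-=[-0.6155, -0.4708, -4.2961]  P^-=[0.3851 0.0475 -0.1070; 0.0475 0.4604 -0.1139; -0.1070 -0.1139 2.0458]  S=[0.7754 0.1071; 0.1071 0.9508]  K=[0.4689 -0.0848; -0.0377 0.4508; 0.5718 0.3898]  nu=[4.3760, 0.3277]  x^+=[1.4088, -0.4879, -1.6662]  P^+=[0.2163 0.0746 -0.2979; 0.0746 0.2697 -0.2903; -0.2979 -0.2903 1.6001]
step 5: x^-=[1.2195, -0.6321, -1.6464]  P^-=[0.3850 0.0477 -0.1309; 0.0477 0.4589 -0.1233; -0.1309 -0.1233 2.3416]  S=[0.7863 0.1215; 0.1215 0.9660]  K=[0.4567 -0.0952; -0.0472 0.4414; 0.6274 0.4413]  nu=[-0.7958, 3.9887]  x^+=[0.4766, 1.1659, -0.3854]  P^+=[0.2228 0.0802 -0.3329; 0.0802 0.2740 -0.3193; -0.3329 -0.3193 1.7768]

K[0,1] = -0.0952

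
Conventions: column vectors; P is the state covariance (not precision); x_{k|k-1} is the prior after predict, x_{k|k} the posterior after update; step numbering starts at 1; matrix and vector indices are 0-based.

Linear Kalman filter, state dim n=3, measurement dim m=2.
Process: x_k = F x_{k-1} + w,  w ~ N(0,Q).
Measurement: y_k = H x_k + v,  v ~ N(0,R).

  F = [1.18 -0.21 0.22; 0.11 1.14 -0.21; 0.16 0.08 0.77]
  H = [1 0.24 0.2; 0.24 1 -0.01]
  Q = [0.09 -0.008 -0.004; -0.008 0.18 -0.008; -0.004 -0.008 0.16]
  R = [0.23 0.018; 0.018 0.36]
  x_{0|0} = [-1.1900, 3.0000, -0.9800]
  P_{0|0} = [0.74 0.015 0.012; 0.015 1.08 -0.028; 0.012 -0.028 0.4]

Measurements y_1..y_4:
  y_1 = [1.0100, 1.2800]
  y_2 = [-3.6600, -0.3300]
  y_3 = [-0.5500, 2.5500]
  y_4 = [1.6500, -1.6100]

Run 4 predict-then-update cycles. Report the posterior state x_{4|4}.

x_post = [-0.0583, -0.1183, 0.6284]

step 1: x^-=[-2.2498, 3.4949, -0.7050]  P^-=[1.1887 -0.1801 0.2016; -0.1801 1.6268 0.0182; 0.2016 0.0182 0.4229]  S=[1.5253 0.5137; 0.5137 1.9675]  K=[0.8330 -0.1650; -0.1433 0.8422; 0.1971 -0.0198]  nu=[2.5620, -1.6820]  x^+=[0.1620, 1.7111, -0.1667]  P^+=[0.2179 -0.0970 -0.0301; -0.0970 0.3240 0.0073; -0.0301 0.0073 0.3669]
step 2: x^-=[-0.2048, 2.0035, 0.0345]  P^-=[0.4573 -0.1936 0.0584; -0.1936 0.5934 -0.0477; 0.0584 -0.0477 0.3762]  S=[0.6624 0.0575; 0.0575 0.8875]  K=[0.6498 -0.1372; -0.1460 0.6262; 0.1893 -0.0544]  nu=[-3.9429, -2.2840]  x^+=[-2.4534, 1.1488, -0.5873]  P^+=[0.1712 -0.0790 -0.0261; -0.0790 0.2417 -0.0064; -0.0261 -0.0064 0.3510]
step 3: x^-=[-3.2655, 1.1631, -0.7529]  P^-=[0.3822 -0.1604 0.0552; -0.1604 0.4961 -0.0617; 0.0552 -0.0617 0.3648]  S=[0.5945 0.0483; 0.0483 0.8022]  K=[0.6067 -0.1229; -0.1374 0.5796; 0.1969 -0.0768]  nu=[2.5869, 2.1630]  x^+=[-1.9619, 2.0613, -0.4096]  P^+=[0.1585 -0.0715 -0.0200; -0.0715 0.2232 -0.0159; -0.0200 -0.0159 0.3385]
step 4: x^-=[-2.8380, 2.2201, -0.4644]  P^-=[0.3635 -0.1513 0.0586; -0.1513 0.4775 -0.0680; 0.0586 -0.0680 0.3574]  S=[0.5795 0.0479; 0.0479 0.7869]  K=[0.5945 -0.1184; -0.1339 0.5697; 0.2034 -0.0854]  nu=[4.0481, -3.1536]  x^+=[-0.0583, -0.1183, 0.6284]  P^+=[0.1544 -0.0691 -0.0158; -0.0691 0.2191 -0.0200; -0.0158 -0.0200 0.3294]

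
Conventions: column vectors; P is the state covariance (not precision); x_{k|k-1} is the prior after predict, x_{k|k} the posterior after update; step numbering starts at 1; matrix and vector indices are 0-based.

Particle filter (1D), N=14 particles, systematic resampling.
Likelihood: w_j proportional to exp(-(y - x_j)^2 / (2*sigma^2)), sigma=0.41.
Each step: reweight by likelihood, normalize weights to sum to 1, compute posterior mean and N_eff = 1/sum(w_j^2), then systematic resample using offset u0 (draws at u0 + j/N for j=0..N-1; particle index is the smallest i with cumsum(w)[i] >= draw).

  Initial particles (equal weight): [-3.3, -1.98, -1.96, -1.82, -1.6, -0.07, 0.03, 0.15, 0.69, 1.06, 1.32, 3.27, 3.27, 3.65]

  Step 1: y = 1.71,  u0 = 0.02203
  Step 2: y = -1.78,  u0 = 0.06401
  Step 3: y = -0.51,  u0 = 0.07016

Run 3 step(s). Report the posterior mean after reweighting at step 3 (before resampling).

post_mean = 0.6913

step 1: w=[0.0000, 0.0000, 0.0000, 0.0000, 0.0000, 0.0001, 0.0002, 0.0007, 0.0468, 0.2939, 0.6568, 0.0007, 0.0007, 0.0000]  mean=1.2158  Neff=1.9233  idx=[8, 9, 9, 9, 9, 10, 10, 10, 10, 10, 10, 10, 10, 10]
step 2: w=[0.9883, 0.0029, 0.0029, 0.0029, 0.0029, 0.0000, 0.0000, 0.0000, 0.0000, 0.0000, 0.0000, 0.0000, 0.0000, 0.0000]  mean=0.6944  Neff=1.0238  idx=[0, 0, 0, 0, 0, 0, 0, 0, 0, 0, 0, 0, 0, 2]
step 3: w=[0.0766, 0.0766, 0.0766, 0.0766, 0.0766, 0.0766, 0.0766, 0.0766, 0.0766, 0.0766, 0.0766, 0.0766, 0.0766, 0.0036]  mean=0.6913  Neff=13.0928  idx=[0, 1, 2, 3, 4, 5, 6, 7, 8, 9, 10, 11, 12, 13]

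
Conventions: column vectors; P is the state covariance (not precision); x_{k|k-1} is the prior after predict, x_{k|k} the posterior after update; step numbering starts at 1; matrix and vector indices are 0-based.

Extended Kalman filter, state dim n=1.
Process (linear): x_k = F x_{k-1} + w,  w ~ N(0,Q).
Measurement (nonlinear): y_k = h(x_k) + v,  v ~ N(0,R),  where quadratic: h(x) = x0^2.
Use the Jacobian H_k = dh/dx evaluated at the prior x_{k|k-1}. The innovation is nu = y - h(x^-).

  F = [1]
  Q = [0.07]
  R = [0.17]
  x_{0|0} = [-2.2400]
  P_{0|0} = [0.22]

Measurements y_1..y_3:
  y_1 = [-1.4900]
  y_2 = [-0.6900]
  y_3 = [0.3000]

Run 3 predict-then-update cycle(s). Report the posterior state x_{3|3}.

step 1: x^-=[-2.2400]  P^-=[0.2900]  H_jac=[-4.4800]  S=[5.9904]  K=[-0.2169]  nu=[-6.5076]  x^+=[-0.8286]  P^+=[0.0082]
step 2: x^-=[-0.8286]  P^-=[0.0782]  H_jac=[-1.6573]  S=[0.3849]  K=[-0.3369]  nu=[-1.3766]  x^+=[-0.3649]  P^+=[0.0346]
step 3: x^-=[-0.3649]  P^-=[0.1046]  H_jac=[-0.7298]  S=[0.2257]  K=[-0.3381]  nu=[0.1669]  x^+=[-0.4213]  P^+=[0.0788]

x_post = [-0.4213]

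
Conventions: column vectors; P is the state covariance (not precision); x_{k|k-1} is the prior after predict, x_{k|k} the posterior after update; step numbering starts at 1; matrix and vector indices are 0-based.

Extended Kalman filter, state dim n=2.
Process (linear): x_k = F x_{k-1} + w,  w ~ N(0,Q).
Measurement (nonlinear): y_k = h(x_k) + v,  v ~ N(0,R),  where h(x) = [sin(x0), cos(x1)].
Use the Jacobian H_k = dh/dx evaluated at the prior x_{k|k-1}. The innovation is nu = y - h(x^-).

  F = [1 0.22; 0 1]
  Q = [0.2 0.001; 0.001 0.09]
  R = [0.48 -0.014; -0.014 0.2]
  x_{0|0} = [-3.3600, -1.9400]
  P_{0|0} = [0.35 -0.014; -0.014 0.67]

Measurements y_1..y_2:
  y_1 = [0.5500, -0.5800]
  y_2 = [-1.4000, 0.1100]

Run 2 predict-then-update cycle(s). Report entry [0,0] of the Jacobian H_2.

H_jac[0,0] = -0.4532

step 1: x^-=[-3.7868, -1.9400]  P^-=[0.5763 0.1344; 0.1344 0.7600]  H_jac=[-0.7990 0.0000; 0.0000 0.9326]  S=[0.8479 -0.1141; -0.1141 0.8610]  K=[-0.5330 0.0749; -0.0161 0.8211]  nu=[-0.0514, -0.2191]  x^+=[-3.7758, -2.1191]  P^+=[0.3215 0.0241; 0.0241 0.1763]
step 2: x^-=[-4.2420, -2.1191]  P^-=[0.5406 0.0639; 0.0639 0.2663]  H_jac=[-0.4532 0.0000; 0.0000 0.8534]  S=[0.5910 -0.0387; -0.0387 0.3940]  K=[-0.4081 0.0982; -0.0113 0.5758]  nu=[-2.2914, 0.6312]  x^+=[-3.2449, -1.7298]  P^+=[0.4353 0.0297; 0.0297 0.1351]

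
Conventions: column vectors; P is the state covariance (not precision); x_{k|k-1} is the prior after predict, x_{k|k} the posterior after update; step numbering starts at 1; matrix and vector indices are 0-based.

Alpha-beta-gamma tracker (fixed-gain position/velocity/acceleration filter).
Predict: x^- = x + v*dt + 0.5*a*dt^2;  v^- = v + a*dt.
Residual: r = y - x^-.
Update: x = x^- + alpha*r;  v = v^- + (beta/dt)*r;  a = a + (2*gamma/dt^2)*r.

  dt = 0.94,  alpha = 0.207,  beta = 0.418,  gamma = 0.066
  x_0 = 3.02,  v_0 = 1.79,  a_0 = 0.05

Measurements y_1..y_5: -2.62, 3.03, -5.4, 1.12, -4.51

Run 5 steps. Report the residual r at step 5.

step 1: x_pred=4.7247  r=-7.3447  x^+=3.2043  v^+=-1.4290  a^+=-1.0472
step 2: x_pred=1.3984  r=1.6316  x^+=1.7361  v^+=-1.6879  a^+=-0.8035
step 3: x_pred=-0.2054  r=-5.1946  x^+=-1.2807  v^+=-4.7531  a^+=-1.5795
step 4: x_pred=-6.4464  r=7.5664  x^+=-4.8802  v^+=-2.8731  a^+=-0.4491
step 5: x_pred=-7.7793  r=3.2693  x^+=-7.1026  v^+=-1.8415  a^+=0.0393

resid = 3.2693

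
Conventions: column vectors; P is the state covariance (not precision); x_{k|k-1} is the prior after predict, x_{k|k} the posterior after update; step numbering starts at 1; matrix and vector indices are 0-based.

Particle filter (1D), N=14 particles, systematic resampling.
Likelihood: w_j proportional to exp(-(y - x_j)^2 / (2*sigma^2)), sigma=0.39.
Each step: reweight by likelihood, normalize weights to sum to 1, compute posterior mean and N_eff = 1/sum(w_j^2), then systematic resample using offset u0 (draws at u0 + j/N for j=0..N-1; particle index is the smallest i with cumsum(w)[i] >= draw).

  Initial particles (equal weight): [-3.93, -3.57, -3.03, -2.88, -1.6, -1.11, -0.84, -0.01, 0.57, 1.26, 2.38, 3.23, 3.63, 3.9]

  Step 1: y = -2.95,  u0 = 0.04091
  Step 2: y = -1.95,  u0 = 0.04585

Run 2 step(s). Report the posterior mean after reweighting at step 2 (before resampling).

post_mean = -2.9211

step 1: w=[0.0186, 0.1234, 0.4274, 0.4295, 0.0011, 0.0000, 0.0000, 0.0000, 0.0000, 0.0000, 0.0000, 0.0000, 0.0000, 0.0000]  mean=-3.0473  Neff=2.6126  idx=[1, 1, 2, 2, 2, 2, 2, 2, 3, 3, 3, 3, 3, 3]
step 2: w=[0.0004, 0.0004, 0.0451, 0.0451, 0.0451, 0.0451, 0.0451, 0.0451, 0.1215, 0.1215, 0.1215, 0.1215, 0.1215, 0.1215]  mean=-2.9211  Neff=9.9294  idx=[3, 4, 6, 7, 8, 9, 9, 10, 10, 11, 12, 12, 13, 13]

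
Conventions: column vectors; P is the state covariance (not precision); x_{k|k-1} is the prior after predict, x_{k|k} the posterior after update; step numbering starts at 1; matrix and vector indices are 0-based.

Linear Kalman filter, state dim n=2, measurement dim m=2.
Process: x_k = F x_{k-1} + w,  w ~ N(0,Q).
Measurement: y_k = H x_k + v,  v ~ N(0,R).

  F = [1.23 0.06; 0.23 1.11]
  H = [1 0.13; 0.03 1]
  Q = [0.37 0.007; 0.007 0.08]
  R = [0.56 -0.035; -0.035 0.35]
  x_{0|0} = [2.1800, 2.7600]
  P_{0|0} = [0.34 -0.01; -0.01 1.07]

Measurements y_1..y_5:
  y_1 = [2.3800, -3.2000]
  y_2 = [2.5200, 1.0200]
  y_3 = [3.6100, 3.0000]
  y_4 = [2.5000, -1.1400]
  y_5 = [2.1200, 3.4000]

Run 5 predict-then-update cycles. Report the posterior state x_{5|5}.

x_post = [2.7271, 2.1771]

step 1: x^-=[2.8470, 3.5650]  P^-=[0.8868 0.1607; 0.1607 1.4112]  S=[1.5124 0.3363; 0.3363 1.7717]  K=[0.6021 -0.0086; 0.0520 0.7894]  nu=[-0.9304, -6.8504]  x^+=[2.3457, -1.8911]  P^+=[0.3419 -0.0343; -0.0343 0.2755]
step 2: x^-=[2.7718, -1.5596]  P^-=[0.8832 0.0747; 0.0747 0.4200]  S=[1.4697 0.1211; 0.1211 0.7753]  K=[0.6046 0.0361; 0.0437 0.5378]  nu=[-0.0490, 2.4965]  x^+=[2.8323, -0.2191]  P^+=[0.3397 -0.0187; -0.0187 0.1873]
step 3: x^-=[3.4706, 0.4082]  P^-=[0.8819 0.0898; 0.0898 0.3191]  S=[1.4706 0.1231; 0.1231 0.6753]  K=[0.6024 0.0623; 0.0501 0.4674]  nu=[0.0864, 2.4877]  x^+=[3.6777, 1.5753]  P^+=[0.3364 -0.0094; -0.0094 0.1621]
step 4: x^-=[4.6180, 2.5945]  P^-=[0.8781 0.1001; 0.1001 0.2928]  S=[1.4691 0.1298; 0.1298 0.6496]  K=[0.6000 0.0746; 0.0547 0.4444]  nu=[-2.4553, -3.8730]  x^+=[2.8558, 0.7389]  P^+=[0.3340 -0.0049; -0.0049 0.1538]
step 5: x^-=[3.5569, 1.4770]  P^-=[0.8752 0.1050; 0.1050 0.2846]  S=[1.4673 0.1337; 0.1337 0.6417]  K=[0.5985 0.0799; 0.0570 0.4366]  nu=[-1.6289, 1.8163]  x^+=[2.7271, 2.1771]  P^+=[0.3327 -0.0030; -0.0030 0.1509]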